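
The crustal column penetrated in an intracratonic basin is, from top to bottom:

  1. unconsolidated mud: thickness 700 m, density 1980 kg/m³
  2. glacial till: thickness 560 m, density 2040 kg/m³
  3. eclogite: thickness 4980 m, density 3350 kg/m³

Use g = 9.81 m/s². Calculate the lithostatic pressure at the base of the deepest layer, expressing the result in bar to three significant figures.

unconsolidated mud: 1980 kg/m³ × 9.81 m/s² × 700 m = 1.360×10^7 Pa = 136.0 bar
glacial till: 2040 kg/m³ × 9.81 m/s² × 560 m = 1.121×10^7 Pa = 112.1 bar
eclogite: 3350 kg/m³ × 9.81 m/s² × 4980 m = 1.637×10^8 Pa = 1637 bar
Total = 136.0 + 112.1 + 1637 = 1884.6 bar

1880 bar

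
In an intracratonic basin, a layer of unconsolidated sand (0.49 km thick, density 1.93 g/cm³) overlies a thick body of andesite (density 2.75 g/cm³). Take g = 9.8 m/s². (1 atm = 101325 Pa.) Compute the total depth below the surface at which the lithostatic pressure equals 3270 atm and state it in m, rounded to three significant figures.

12400 m

Pressure at base of upper layers: 1930×9.8×490 = 9.268×10^6 Pa = 91.47 atm
Remaining pressure to be supplied by andesite: 3.313×10^8 − 9.268×10^6 = 3.221×10^8 Pa
Additional depth in andesite = 3.221×10^8 Pa / (2750 kg/m³ × 9.8 m/s²) = 11950 m
Total depth = 490 m + 11950 m = 12440 m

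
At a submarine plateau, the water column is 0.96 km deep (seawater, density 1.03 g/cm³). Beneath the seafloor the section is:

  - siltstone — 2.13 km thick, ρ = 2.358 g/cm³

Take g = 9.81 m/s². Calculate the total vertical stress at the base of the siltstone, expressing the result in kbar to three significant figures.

0.590 kbar

seawater: 1030 kg/m³ × 9.81 m/s² × 960 m = 9.700×10^6 Pa = 0.09700 kbar
siltstone: 2358 kg/m³ × 9.81 m/s² × 2130 m = 4.927×10^7 Pa = 0.4927 kbar
Total = 0.09700 + 0.4927 = 0.58971 kbar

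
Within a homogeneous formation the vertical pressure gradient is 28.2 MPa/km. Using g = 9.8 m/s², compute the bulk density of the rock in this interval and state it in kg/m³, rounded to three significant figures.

2880 kg/m³

ρ = (dP/dz)/g = 28.2 MPa/km / 9.8 m/s² = 28200 Pa/m / 9.8 m/s² = 2877.6 kg/m³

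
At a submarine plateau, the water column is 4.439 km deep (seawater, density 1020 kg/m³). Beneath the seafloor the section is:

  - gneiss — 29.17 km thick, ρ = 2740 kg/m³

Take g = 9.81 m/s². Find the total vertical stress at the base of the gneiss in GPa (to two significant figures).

0.83 GPa

seawater: 1020 kg/m³ × 9.81 m/s² × 4439 m = 4.442×10^7 Pa = 0.04442 GPa
gneiss: 2740 kg/m³ × 9.81 m/s² × 29170 m = 7.841×10^8 Pa = 0.7841 GPa
Total = 0.04442 + 0.7841 = 0.82849 GPa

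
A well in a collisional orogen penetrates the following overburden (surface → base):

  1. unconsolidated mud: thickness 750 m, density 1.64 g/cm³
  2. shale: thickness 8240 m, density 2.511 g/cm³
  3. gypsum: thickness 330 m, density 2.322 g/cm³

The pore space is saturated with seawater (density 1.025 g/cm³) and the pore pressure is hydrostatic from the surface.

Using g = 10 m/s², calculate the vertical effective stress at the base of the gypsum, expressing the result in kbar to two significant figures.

1.3 kbar

Overburden (lithostatic) stress σ_v:
unconsolidated mud: 1640 kg/m³ × 10 m/s² × 750 m = 1.230×10^7 Pa = 12.30 MPa
shale: 2511 kg/m³ × 10 m/s² × 8240 m = 2.069×10^8 Pa = 206.9 MPa
gypsum: 2322 kg/m³ × 10 m/s² × 330 m = 7.663×10^6 Pa = 7.663 MPa
Total = 12.30 + 206.9 + 7.663 = 226.87 MPa
Pore pressure P_p = 1025 kg/m³ × 10 m/s² × 9320 m = 9.553×10^7 Pa = 95.53 MPa
Effective stress σ' = σ_v − P_p = 226.9 − 95.53 = 131.34 MPa = 1.3134 kbar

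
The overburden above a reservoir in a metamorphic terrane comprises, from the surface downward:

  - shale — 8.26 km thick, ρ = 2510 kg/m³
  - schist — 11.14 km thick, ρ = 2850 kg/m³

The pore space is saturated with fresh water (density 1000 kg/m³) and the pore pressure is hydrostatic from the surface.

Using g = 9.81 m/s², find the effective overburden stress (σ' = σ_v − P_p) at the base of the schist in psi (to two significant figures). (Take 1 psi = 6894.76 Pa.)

47000 psi

Overburden (lithostatic) stress σ_v:
shale: 2510 kg/m³ × 9.81 m/s² × 8260 m = 2.034×10^8 Pa = 203.4 MPa
schist: 2850 kg/m³ × 9.81 m/s² × 11140 m = 3.115×10^8 Pa = 311.5 MPa
Total = 203.4 + 311.5 = 514.84 MPa
Pore pressure P_p = 1000 kg/m³ × 9.81 m/s² × 19400 m = 1.903×10^8 Pa = 190.3 MPa
Effective stress σ' = σ_v − P_p = 514.8 − 190.3 = 324.53 MPa = 47069 psi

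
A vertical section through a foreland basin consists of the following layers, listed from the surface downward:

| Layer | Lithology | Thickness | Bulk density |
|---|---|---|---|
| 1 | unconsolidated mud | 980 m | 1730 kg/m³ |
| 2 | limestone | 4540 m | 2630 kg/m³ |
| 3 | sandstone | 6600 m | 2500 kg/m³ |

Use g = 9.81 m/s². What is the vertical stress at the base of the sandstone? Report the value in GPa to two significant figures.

0.30 GPa

unconsolidated mud: 1730 kg/m³ × 9.81 m/s² × 980 m = 1.663×10^7 Pa = 0.01663 GPa
limestone: 2630 kg/m³ × 9.81 m/s² × 4540 m = 1.171×10^8 Pa = 0.1171 GPa
sandstone: 2500 kg/m³ × 9.81 m/s² × 6600 m = 1.619×10^8 Pa = 0.1619 GPa
Total = 0.01663 + 0.1171 + 0.1619 = 0.29563 GPa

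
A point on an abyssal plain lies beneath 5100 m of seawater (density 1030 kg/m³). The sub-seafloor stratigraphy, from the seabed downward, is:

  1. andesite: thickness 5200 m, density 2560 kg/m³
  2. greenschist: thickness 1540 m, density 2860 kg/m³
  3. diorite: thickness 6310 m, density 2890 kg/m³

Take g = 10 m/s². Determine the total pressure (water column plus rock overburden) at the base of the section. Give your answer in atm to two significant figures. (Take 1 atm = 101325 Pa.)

4100 atm

seawater: 1030 kg/m³ × 10 m/s² × 5100 m = 5.253×10^7 Pa = 518.4 atm
andesite: 2560 kg/m³ × 10 m/s² × 5200 m = 1.331×10^8 Pa = 1314 atm
greenschist: 2860 kg/m³ × 10 m/s² × 1540 m = 4.404×10^7 Pa = 434.7 atm
diorite: 2890 kg/m³ × 10 m/s² × 6310 m = 1.824×10^8 Pa = 1800 atm
Total = 518.4 + 1314 + 434.7 + 1800 = 4066.6 atm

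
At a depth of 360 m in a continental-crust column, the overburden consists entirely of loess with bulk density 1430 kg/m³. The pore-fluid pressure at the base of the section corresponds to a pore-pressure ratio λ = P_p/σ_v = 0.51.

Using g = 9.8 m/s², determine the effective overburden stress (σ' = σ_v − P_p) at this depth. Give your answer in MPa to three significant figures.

Overburden (lithostatic) stress σ_v:
loess: 1430 kg/m³ × 9.8 m/s² × 360 m = 5.045×10^6 Pa = 5.045 MPa
Pore pressure P_p = λ·σ_v = 0.51 × 5.045 MPa = 2.573 MPa
Effective stress σ' = σ_v − P_p = 5.045 − 2.573 = 2.4721 MPa

2.47 MPa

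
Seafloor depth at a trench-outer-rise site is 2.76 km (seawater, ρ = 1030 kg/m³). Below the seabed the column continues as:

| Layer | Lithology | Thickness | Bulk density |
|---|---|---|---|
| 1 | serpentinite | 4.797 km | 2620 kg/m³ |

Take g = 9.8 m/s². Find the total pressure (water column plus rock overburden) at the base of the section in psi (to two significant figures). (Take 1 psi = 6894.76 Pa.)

22000 psi

seawater: 1030 kg/m³ × 9.8 m/s² × 2760 m = 2.786×10^7 Pa = 4041 psi
serpentinite: 2620 kg/m³ × 9.8 m/s² × 4797 m = 1.232×10^8 Pa = 17864 psi
Total = 4041 + 17864 = 21905 psi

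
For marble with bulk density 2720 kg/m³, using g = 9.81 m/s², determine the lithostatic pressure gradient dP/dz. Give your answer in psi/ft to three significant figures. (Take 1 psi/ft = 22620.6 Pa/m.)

1.18 psi/ft

dP/dz = ρg = 2720 kg/m³ × 9.81 m/s² = 26683 Pa/m
= 26683 Pa/m × (1 psi/ft / 22621 Pa/m) = 1.1796 psi/ft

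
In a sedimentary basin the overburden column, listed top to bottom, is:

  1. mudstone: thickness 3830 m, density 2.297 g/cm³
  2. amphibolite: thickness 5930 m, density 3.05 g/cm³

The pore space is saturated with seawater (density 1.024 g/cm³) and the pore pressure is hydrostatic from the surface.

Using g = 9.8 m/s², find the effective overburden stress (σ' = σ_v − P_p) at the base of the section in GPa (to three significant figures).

Overburden (lithostatic) stress σ_v:
mudstone: 2297 kg/m³ × 9.8 m/s² × 3830 m = 8.622×10^7 Pa = 86.22 MPa
amphibolite: 3050 kg/m³ × 9.8 m/s² × 5930 m = 1.772×10^8 Pa = 177.2 MPa
Total = 86.22 + 177.2 = 263.46 MPa
Pore pressure P_p = 1024 kg/m³ × 9.8 m/s² × 9760 m = 9.794×10^7 Pa = 97.94 MPa
Effective stress σ' = σ_v − P_p = 263.5 − 97.94 = 165.52 MPa = 0.16552 GPa

0.166 GPa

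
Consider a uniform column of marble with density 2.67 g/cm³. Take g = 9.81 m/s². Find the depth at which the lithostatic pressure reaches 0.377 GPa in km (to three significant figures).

14.4 km

h = P/(ρg) = 0.377 GPa / (2670 kg/m³ × 9.81 m/s²) = 3.770×10^8 Pa / 26193 Pa/m = 14393 m
= 14.393 km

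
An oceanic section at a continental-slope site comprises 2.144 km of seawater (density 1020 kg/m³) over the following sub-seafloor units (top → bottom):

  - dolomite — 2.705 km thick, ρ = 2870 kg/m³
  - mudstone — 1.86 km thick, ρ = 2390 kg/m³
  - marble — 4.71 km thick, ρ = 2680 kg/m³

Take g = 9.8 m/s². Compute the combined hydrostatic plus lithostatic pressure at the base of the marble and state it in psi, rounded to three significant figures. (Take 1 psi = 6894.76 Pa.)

38400 psi

seawater: 1020 kg/m³ × 9.8 m/s² × 2144 m = 2.143×10^7 Pa = 3108 psi
dolomite: 2870 kg/m³ × 9.8 m/s² × 2705 m = 7.608×10^7 Pa = 11035 psi
mudstone: 2390 kg/m³ × 9.8 m/s² × 1860 m = 4.356×10^7 Pa = 6319 psi
marble: 2680 kg/m³ × 9.8 m/s² × 4710 m = 1.237×10^8 Pa = 17942 psi
Total = 3108 + 11035 + 6319 + 17942 = 38403 psi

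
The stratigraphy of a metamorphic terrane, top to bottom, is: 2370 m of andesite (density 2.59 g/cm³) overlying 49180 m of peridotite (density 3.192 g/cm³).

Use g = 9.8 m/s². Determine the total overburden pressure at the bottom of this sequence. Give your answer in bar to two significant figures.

andesite: 2590 kg/m³ × 9.8 m/s² × 2370 m = 6.016×10^7 Pa = 601.6 bar
peridotite: 3192 kg/m³ × 9.8 m/s² × 49180 m = 1.538×10^9 Pa = 15384 bar
Total = 601.6 + 15384 = 15986 bar

16000 bar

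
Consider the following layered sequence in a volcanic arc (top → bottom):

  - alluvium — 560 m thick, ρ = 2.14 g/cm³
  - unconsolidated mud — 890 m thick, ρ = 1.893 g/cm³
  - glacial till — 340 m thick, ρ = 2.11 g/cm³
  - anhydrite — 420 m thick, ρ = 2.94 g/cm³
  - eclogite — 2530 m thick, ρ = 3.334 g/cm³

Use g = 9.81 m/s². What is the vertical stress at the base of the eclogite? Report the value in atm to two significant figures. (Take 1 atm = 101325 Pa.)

alluvium: 2140 kg/m³ × 9.81 m/s² × 560 m = 1.176×10^7 Pa = 116.0 atm
unconsolidated mud: 1893 kg/m³ × 9.81 m/s² × 890 m = 1.653×10^7 Pa = 163.1 atm
glacial till: 2110 kg/m³ × 9.81 m/s² × 340 m = 7.038×10^6 Pa = 69.46 atm
anhydrite: 2940 kg/m³ × 9.81 m/s² × 420 m = 1.211×10^7 Pa = 119.5 atm
eclogite: 3334 kg/m³ × 9.81 m/s² × 2530 m = 8.275×10^7 Pa = 816.7 atm
Total = 116.0 + 163.1 + 69.46 + 119.5 + 816.7 = 1284.8 atm

1300 atm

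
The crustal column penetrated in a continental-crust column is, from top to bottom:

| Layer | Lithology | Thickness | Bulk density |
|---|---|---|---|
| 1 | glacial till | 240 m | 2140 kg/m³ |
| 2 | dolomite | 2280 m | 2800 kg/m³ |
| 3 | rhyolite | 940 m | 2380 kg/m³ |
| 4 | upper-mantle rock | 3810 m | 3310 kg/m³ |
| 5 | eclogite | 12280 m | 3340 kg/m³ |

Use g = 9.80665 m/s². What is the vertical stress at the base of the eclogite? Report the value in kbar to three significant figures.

6.15 kbar

glacial till: 2140 kg/m³ × 9.80665 m/s² × 240 m = 5.037×10^6 Pa = 0.05037 kbar
dolomite: 2800 kg/m³ × 9.80665 m/s² × 2280 m = 6.261×10^7 Pa = 0.6261 kbar
rhyolite: 2380 kg/m³ × 9.80665 m/s² × 940 m = 2.194×10^7 Pa = 0.2194 kbar
upper-mantle rock: 3310 kg/m³ × 9.80665 m/s² × 3810 m = 1.237×10^8 Pa = 1.237 kbar
eclogite: 3340 kg/m³ × 9.80665 m/s² × 12280 m = 4.022×10^8 Pa = 4.022 kbar
Total = 0.05037 + 0.6261 + 0.2194 + 1.237 + 4.022 = 6.1548 kbar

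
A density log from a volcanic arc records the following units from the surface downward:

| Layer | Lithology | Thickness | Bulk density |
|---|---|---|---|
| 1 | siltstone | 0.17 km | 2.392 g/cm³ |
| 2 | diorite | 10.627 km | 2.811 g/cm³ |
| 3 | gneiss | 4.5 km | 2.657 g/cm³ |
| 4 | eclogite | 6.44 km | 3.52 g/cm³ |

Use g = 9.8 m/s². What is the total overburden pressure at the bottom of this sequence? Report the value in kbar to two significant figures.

6.4 kbar

siltstone: 2392 kg/m³ × 9.8 m/s² × 170 m = 3.985×10^6 Pa = 0.03985 kbar
diorite: 2811 kg/m³ × 9.8 m/s² × 10627 m = 2.928×10^8 Pa = 2.928 kbar
gneiss: 2657 kg/m³ × 9.8 m/s² × 4500 m = 1.172×10^8 Pa = 1.172 kbar
eclogite: 3520 kg/m³ × 9.8 m/s² × 6440 m = 2.222×10^8 Pa = 2.222 kbar
Total = 0.03985 + 2.928 + 1.172 + 2.222 = 6.3606 kbar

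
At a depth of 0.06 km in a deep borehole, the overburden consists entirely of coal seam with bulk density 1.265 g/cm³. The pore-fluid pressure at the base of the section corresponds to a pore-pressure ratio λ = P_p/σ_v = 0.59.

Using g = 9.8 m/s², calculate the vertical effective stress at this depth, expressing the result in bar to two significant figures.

3.0 bar

Overburden (lithostatic) stress σ_v:
coal seam: 1265 kg/m³ × 9.8 m/s² × 60 m = 7.438×10^5 Pa = 0.7438 MPa
Pore pressure P_p = λ·σ_v = 0.59 × 0.7438 MPa = 0.4389 MPa
Effective stress σ' = σ_v − P_p = 0.7438 − 0.4389 = 0.30497 MPa = 3.0497 bar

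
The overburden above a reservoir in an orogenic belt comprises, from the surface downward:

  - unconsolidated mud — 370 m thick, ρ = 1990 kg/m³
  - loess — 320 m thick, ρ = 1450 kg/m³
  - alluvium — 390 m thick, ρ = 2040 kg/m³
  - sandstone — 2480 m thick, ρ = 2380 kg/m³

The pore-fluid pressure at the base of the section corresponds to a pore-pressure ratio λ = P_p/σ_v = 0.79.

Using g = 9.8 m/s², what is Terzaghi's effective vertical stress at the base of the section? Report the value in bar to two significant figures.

Overburden (lithostatic) stress σ_v:
unconsolidated mud: 1990 kg/m³ × 9.8 m/s² × 370 m = 7.216×10^6 Pa = 7.216 MPa
loess: 1450 kg/m³ × 9.8 m/s² × 320 m = 4.547×10^6 Pa = 4.547 MPa
alluvium: 2040 kg/m³ × 9.8 m/s² × 390 m = 7.797×10^6 Pa = 7.797 MPa
sandstone: 2380 kg/m³ × 9.8 m/s² × 2480 m = 5.784×10^7 Pa = 57.84 MPa
Total = 7.216 + 4.547 + 7.797 + 57.84 = 77.403 MPa
Pore pressure P_p = λ·σ_v = 0.79 × 77.40 MPa = 61.15 MPa
Effective stress σ' = σ_v − P_p = 77.40 − 61.15 = 16.255 MPa = 162.55 bar

160 bar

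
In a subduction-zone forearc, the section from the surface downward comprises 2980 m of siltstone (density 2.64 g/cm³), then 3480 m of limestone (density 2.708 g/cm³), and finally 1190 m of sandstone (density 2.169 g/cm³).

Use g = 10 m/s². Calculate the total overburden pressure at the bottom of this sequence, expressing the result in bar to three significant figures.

siltstone: 2640 kg/m³ × 10 m/s² × 2980 m = 7.867×10^7 Pa = 786.7 bar
limestone: 2708 kg/m³ × 10 m/s² × 3480 m = 9.424×10^7 Pa = 942.4 bar
sandstone: 2169 kg/m³ × 10 m/s² × 1190 m = 2.581×10^7 Pa = 258.1 bar
Total = 786.7 + 942.4 + 258.1 = 1987.2 bar

1990 bar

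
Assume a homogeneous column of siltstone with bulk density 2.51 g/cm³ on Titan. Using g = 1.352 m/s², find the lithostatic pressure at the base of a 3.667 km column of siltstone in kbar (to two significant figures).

0.12 kbar

siltstone: 2510 kg/m³ × 1.352 m/s² × 3667 m = 1.244×10^7 Pa = 0.1244 kbar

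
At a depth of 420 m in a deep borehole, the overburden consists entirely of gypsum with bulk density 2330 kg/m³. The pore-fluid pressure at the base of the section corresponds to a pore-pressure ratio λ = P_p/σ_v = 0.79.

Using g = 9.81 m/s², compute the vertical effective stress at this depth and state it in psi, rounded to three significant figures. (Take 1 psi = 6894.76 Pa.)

292 psi

Overburden (lithostatic) stress σ_v:
gypsum: 2330 kg/m³ × 9.81 m/s² × 420 m = 9.600×10^6 Pa = 9.600 MPa
Pore pressure P_p = λ·σ_v = 0.79 × 9.600 MPa = 7.584 MPa
Effective stress σ' = σ_v − P_p = 9.600 − 7.584 = 2.0160 MPa = 292.40 psi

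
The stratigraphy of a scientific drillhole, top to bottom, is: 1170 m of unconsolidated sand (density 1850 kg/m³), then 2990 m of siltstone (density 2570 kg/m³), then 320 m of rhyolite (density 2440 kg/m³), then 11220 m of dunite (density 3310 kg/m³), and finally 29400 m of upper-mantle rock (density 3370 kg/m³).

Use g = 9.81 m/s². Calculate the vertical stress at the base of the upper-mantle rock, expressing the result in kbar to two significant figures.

unconsolidated sand: 1850 kg/m³ × 9.81 m/s² × 1170 m = 2.123×10^7 Pa = 0.2123 kbar
siltstone: 2570 kg/m³ × 9.81 m/s² × 2990 m = 7.538×10^7 Pa = 0.7538 kbar
rhyolite: 2440 kg/m³ × 9.81 m/s² × 320 m = 7.660×10^6 Pa = 0.07660 kbar
dunite: 3310 kg/m³ × 9.81 m/s² × 11220 m = 3.643×10^8 Pa = 3.643 kbar
upper-mantle rock: 3370 kg/m³ × 9.81 m/s² × 29400 m = 9.720×10^8 Pa = 9.720 kbar
Total = 0.2123 + 0.7538 + 0.07660 + 3.643 + 9.720 = 14.406 kbar

14 kbar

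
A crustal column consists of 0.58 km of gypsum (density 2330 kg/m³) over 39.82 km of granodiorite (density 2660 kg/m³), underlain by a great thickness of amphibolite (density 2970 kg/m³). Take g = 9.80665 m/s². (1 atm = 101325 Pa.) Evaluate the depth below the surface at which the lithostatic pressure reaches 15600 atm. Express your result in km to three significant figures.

58.6 km

Pressure at base of upper layers: 2330×9.80665×580 + 2660×9.80665×39820 = 1.052×10^9 Pa = 10382 atm
Remaining pressure to be supplied by amphibolite: 1.581×10^9 − 1.052×10^9 = 5.287×10^8 Pa
Additional depth in amphibolite = 5.287×10^8 Pa / (2970 kg/m³ × 9.80665 m/s²) = 18152 m
Total depth = 40400 m + 18152 m = 58552 m
= 58.552 km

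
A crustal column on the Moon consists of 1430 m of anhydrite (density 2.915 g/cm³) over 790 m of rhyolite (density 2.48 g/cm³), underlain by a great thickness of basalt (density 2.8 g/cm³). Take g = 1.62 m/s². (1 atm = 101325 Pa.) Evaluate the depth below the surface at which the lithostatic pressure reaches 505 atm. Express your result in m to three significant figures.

11300 m

Pressure at base of upper layers: 2915×1.62×1430 + 2480×1.62×790 = 9.927×10^6 Pa = 97.97 atm
Remaining pressure to be supplied by basalt: 5.117×10^7 − 9.927×10^6 = 4.124×10^7 Pa
Additional depth in basalt = 4.124×10^7 Pa / (2800 kg/m³ × 1.62 m/s²) = 9092.2 m
Total depth = 2220 m + 9092.2 m = 11312 m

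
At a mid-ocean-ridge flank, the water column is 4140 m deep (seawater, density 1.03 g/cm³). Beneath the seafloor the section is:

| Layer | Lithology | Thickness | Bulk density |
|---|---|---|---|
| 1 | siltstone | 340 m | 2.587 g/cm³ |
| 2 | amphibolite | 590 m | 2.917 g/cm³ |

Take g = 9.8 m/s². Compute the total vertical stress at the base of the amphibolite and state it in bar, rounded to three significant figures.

673 bar

seawater: 1030 kg/m³ × 9.8 m/s² × 4140 m = 4.179×10^7 Pa = 417.9 bar
siltstone: 2587 kg/m³ × 9.8 m/s² × 340 m = 8.620×10^6 Pa = 86.20 bar
amphibolite: 2917 kg/m³ × 9.8 m/s² × 590 m = 1.687×10^7 Pa = 168.7 bar
Total = 417.9 + 86.20 + 168.7 = 672.75 bar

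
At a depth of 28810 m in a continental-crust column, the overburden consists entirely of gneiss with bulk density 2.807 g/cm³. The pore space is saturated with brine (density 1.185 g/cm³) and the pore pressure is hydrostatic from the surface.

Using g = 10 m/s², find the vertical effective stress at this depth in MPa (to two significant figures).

Overburden (lithostatic) stress σ_v:
gneiss: 2807 kg/m³ × 10 m/s² × 28810 m = 8.087×10^8 Pa = 808.7 MPa
Pore pressure P_p = 1185 kg/m³ × 10 m/s² × 28810 m = 3.414×10^8 Pa = 341.4 MPa
Effective stress σ' = σ_v − P_p = 808.7 − 341.4 = 467.30 MPa

470 MPa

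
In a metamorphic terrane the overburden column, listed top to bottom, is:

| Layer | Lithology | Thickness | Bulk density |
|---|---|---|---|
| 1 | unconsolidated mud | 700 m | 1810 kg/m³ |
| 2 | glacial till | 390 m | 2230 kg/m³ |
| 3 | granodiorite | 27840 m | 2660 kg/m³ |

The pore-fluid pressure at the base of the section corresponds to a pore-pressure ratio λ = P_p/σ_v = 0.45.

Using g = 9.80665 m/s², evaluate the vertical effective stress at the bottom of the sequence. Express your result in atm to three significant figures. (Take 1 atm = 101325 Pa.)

4060 atm

Overburden (lithostatic) stress σ_v:
unconsolidated mud: 1810 kg/m³ × 9.80665 m/s² × 700 m = 1.243×10^7 Pa = 12.43 MPa
glacial till: 2230 kg/m³ × 9.80665 m/s² × 390 m = 8.529×10^6 Pa = 8.529 MPa
granodiorite: 2660 kg/m³ × 9.80665 m/s² × 27840 m = 7.262×10^8 Pa = 726.2 MPa
Total = 12.43 + 8.529 + 726.2 = 747.18 MPa
Pore pressure P_p = λ·σ_v = 0.45 × 747.2 MPa = 336.2 MPa
Effective stress σ' = σ_v − P_p = 747.2 − 336.2 = 410.95 MPa = 4055.7 atm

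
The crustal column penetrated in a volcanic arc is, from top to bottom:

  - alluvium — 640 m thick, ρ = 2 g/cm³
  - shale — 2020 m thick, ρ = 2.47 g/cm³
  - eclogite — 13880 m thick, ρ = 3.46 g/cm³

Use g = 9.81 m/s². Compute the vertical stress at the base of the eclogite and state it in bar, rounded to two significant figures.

5300 bar

alluvium: 2000 kg/m³ × 9.81 m/s² × 640 m = 1.256×10^7 Pa = 125.6 bar
shale: 2470 kg/m³ × 9.81 m/s² × 2020 m = 4.895×10^7 Pa = 489.5 bar
eclogite: 3460 kg/m³ × 9.81 m/s² × 13880 m = 4.711×10^8 Pa = 4711 bar
Total = 125.6 + 489.5 + 4711 = 5326.3 bar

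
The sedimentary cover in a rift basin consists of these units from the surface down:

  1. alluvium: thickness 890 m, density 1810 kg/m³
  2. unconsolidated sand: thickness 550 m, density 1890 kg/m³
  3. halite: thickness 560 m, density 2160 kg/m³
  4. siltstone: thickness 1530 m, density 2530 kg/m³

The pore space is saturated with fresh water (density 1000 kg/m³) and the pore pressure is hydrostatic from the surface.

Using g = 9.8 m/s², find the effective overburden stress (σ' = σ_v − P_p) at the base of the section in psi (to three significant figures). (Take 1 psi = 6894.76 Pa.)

5970 psi

Overburden (lithostatic) stress σ_v:
alluvium: 1810 kg/m³ × 9.8 m/s² × 890 m = 1.579×10^7 Pa = 15.79 MPa
unconsolidated sand: 1890 kg/m³ × 9.8 m/s² × 550 m = 1.019×10^7 Pa = 10.19 MPa
halite: 2160 kg/m³ × 9.8 m/s² × 560 m = 1.185×10^7 Pa = 11.85 MPa
siltstone: 2530 kg/m³ × 9.8 m/s² × 1530 m = 3.793×10^7 Pa = 37.93 MPa
Total = 15.79 + 10.19 + 11.85 + 37.93 = 75.763 MPa
Pore pressure P_p = 1000 kg/m³ × 9.8 m/s² × 3530 m = 3.459×10^7 Pa = 34.59 MPa
Effective stress σ' = σ_v − P_p = 75.76 − 34.59 = 41.169 MPa = 5971.0 psi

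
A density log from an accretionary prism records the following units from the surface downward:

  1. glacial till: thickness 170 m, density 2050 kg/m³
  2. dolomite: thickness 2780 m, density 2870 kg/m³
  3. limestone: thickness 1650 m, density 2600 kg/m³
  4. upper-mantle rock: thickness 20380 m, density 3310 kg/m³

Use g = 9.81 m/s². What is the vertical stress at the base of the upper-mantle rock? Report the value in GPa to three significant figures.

0.786 GPa

glacial till: 2050 kg/m³ × 9.81 m/s² × 170 m = 3.419×10^6 Pa = 3.419×10^-3 GPa
dolomite: 2870 kg/m³ × 9.81 m/s² × 2780 m = 7.827×10^7 Pa = 0.07827 GPa
limestone: 2600 kg/m³ × 9.81 m/s² × 1650 m = 4.208×10^7 Pa = 0.04208 GPa
upper-mantle rock: 3310 kg/m³ × 9.81 m/s² × 20380 m = 6.618×10^8 Pa = 0.6618 GPa
Total = 3.419×10^-3 + 0.07827 + 0.04208 + 0.6618 = 0.78553 GPa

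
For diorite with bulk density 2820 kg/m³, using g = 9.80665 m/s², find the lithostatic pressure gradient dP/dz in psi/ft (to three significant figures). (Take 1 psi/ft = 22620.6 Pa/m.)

dP/dz = ρg = 2820 kg/m³ × 9.80665 m/s² = 27655 Pa/m
= 27655 Pa/m × (1 psi/ft / 22621 Pa/m) = 1.2225 psi/ft

1.22 psi/ft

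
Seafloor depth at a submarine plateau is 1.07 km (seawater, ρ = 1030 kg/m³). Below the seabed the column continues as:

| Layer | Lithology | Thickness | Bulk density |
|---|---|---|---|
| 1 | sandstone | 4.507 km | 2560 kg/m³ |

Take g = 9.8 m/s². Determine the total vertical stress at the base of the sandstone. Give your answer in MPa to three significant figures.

seawater: 1030 kg/m³ × 9.8 m/s² × 1070 m = 1.080×10^7 Pa = 10.80 MPa
sandstone: 2560 kg/m³ × 9.8 m/s² × 4507 m = 1.131×10^8 Pa = 113.1 MPa
Total = 10.80 + 113.1 = 123.87 MPa

124 MPa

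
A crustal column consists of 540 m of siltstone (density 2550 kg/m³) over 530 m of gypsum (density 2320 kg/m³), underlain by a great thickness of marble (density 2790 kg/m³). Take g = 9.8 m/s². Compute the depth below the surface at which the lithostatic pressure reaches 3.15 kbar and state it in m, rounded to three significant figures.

11700 m

Pressure at base of upper layers: 2550×9.8×540 + 2320×9.8×530 = 2.554×10^7 Pa = 0.2554 kbar
Remaining pressure to be supplied by marble: 3.150×10^8 − 2.554×10^7 = 2.895×10^8 Pa
Additional depth in marble = 2.895×10^8 Pa / (2790 kg/m³ × 9.8 m/s²) = 10586 m
Total depth = 1070 m + 10586 m = 11656 m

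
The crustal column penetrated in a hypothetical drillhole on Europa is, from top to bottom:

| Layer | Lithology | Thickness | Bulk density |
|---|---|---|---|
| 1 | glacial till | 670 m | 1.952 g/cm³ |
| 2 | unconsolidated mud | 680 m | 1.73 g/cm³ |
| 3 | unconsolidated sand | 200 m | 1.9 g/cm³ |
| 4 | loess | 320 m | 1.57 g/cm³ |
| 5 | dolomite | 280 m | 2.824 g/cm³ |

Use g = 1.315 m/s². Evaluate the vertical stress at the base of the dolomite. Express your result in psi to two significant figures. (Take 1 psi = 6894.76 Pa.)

790 psi

glacial till: 1952 kg/m³ × 1.315 m/s² × 670 m = 1.720×10^6 Pa = 249.4 psi
unconsolidated mud: 1730 kg/m³ × 1.315 m/s² × 680 m = 1.547×10^6 Pa = 224.4 psi
unconsolidated sand: 1900 kg/m³ × 1.315 m/s² × 200 m = 4.997×10^5 Pa = 72.48 psi
loess: 1570 kg/m³ × 1.315 m/s² × 320 m = 6.607×10^5 Pa = 95.82 psi
dolomite: 2824 kg/m³ × 1.315 m/s² × 280 m = 1.040×10^6 Pa = 150.8 psi
Total = 249.4 + 224.4 + 72.48 + 95.82 + 150.8 = 792.91 psi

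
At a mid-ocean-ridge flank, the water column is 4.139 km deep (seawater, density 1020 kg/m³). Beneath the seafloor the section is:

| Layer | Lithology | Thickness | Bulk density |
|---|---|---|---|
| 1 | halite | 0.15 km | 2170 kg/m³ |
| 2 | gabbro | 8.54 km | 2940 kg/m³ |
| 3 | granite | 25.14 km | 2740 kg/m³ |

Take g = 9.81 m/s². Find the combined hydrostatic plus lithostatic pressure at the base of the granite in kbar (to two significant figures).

9.7 kbar

seawater: 1020 kg/m³ × 9.81 m/s² × 4139 m = 4.142×10^7 Pa = 0.4142 kbar
halite: 2170 kg/m³ × 9.81 m/s² × 150 m = 3.193×10^6 Pa = 0.03193 kbar
gabbro: 2940 kg/m³ × 9.81 m/s² × 8540 m = 2.463×10^8 Pa = 2.463 kbar
granite: 2740 kg/m³ × 9.81 m/s² × 25140 m = 6.757×10^8 Pa = 6.757 kbar
Total = 0.4142 + 0.03193 + 2.463 + 6.757 = 9.6666 kbar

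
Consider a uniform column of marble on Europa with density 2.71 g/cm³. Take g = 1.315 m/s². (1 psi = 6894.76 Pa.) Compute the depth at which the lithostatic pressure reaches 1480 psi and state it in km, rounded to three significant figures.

h = P/(ρg) = 1480 psi / (2710 kg/m³ × 1.315 m/s²) = 1.020×10^7 Pa / 3563.6 Pa/m = 2863.4 m
= 2.8634 km

2.86 km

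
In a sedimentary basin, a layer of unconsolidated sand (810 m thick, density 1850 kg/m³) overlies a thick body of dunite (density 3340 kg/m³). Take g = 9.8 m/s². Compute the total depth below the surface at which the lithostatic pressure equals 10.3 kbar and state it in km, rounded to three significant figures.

31.8 km

Pressure at base of upper layers: 1850×9.8×810 = 1.469×10^7 Pa = 0.1469 kbar
Remaining pressure to be supplied by dunite: 1.030×10^9 − 1.469×10^7 = 1.015×10^9 Pa
Additional depth in dunite = 1.015×10^9 Pa / (3340 kg/m³ × 9.8 m/s²) = 31019 m
Total depth = 810 m + 31019 m = 31829 m
= 31.829 km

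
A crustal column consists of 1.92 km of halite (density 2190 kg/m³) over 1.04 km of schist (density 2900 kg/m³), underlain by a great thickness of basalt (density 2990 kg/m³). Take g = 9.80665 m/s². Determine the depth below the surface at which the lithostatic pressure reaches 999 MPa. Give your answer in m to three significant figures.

34600 m

Pressure at base of upper layers: 2190×9.80665×1920 + 2900×9.80665×1040 = 7.081×10^7 Pa = 70.81 MPa
Remaining pressure to be supplied by basalt: 9.990×10^8 − 7.081×10^7 = 9.282×10^8 Pa
Additional depth in basalt = 9.282×10^8 Pa / (2990 kg/m³ × 9.80665 m/s²) = 31655 m
Total depth = 2960 m + 31655 m = 34615 m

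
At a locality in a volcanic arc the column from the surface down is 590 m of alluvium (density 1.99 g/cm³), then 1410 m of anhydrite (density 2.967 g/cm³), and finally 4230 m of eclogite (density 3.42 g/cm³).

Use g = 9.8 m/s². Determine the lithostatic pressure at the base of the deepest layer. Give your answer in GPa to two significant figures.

0.19 GPa

alluvium: 1990 kg/m³ × 9.8 m/s² × 590 m = 1.151×10^7 Pa = 0.01151 GPa
anhydrite: 2967 kg/m³ × 9.8 m/s² × 1410 m = 4.100×10^7 Pa = 0.04100 GPa
eclogite: 3420 kg/m³ × 9.8 m/s² × 4230 m = 1.418×10^8 Pa = 0.1418 GPa
Total = 0.01151 + 0.04100 + 0.1418 = 0.19428 GPa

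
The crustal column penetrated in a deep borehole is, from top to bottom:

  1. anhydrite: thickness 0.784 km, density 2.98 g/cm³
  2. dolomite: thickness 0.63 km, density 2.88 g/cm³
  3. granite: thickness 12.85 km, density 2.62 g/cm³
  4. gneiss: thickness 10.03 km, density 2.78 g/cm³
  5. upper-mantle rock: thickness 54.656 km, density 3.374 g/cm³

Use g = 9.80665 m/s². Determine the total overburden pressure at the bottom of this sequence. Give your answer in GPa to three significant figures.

anhydrite: 2980 kg/m³ × 9.80665 m/s² × 784 m = 2.291×10^7 Pa = 0.02291 GPa
dolomite: 2880 kg/m³ × 9.80665 m/s² × 630 m = 1.779×10^7 Pa = 0.01779 GPa
granite: 2620 kg/m³ × 9.80665 m/s² × 12850 m = 3.302×10^8 Pa = 0.3302 GPa
gneiss: 2780 kg/m³ × 9.80665 m/s² × 10030 m = 2.734×10^8 Pa = 0.2734 GPa
upper-mantle rock: 3374 kg/m³ × 9.80665 m/s² × 54656 m = 1.808×10^9 Pa = 1.808 GPa
Total = 0.02291 + 0.01779 + 0.3302 + 0.2734 + 1.808 = 2.4527 GPa

2.45 GPa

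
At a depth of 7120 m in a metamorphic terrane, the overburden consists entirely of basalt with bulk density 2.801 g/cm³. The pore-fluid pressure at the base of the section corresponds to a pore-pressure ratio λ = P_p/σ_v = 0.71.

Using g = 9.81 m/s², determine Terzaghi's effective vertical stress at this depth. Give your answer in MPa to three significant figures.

Overburden (lithostatic) stress σ_v:
basalt: 2801 kg/m³ × 9.81 m/s² × 7120 m = 1.956×10^8 Pa = 195.6 MPa
Pore pressure P_p = λ·σ_v = 0.71 × 195.6 MPa = 138.9 MPa
Effective stress σ' = σ_v − P_p = 195.6 − 138.9 = 56.736 MPa

56.7 MPa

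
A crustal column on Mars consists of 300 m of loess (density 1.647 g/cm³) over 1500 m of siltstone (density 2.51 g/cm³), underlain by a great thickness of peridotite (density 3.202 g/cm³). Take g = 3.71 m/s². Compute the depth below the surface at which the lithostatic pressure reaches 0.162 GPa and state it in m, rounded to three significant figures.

Pressure at base of upper layers: 1647×3.71×300 + 2510×3.71×1500 = 1.580×10^7 Pa = 0.01580 GPa
Remaining pressure to be supplied by peridotite: 1.620×10^8 − 1.580×10^7 = 1.462×10^8 Pa
Additional depth in peridotite = 1.462×10^8 Pa / (3202 kg/m³ × 3.71 m/s²) = 12307 m
Total depth = 1800 m + 12307 m = 14107 m

14100 m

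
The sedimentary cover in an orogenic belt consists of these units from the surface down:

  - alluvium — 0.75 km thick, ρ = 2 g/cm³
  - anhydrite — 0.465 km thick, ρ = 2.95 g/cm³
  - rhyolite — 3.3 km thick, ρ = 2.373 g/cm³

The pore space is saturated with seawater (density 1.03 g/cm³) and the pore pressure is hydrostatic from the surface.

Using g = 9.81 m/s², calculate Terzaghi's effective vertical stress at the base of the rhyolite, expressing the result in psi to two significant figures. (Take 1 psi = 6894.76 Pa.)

8600 psi

Overburden (lithostatic) stress σ_v:
alluvium: 2000 kg/m³ × 9.81 m/s² × 750 m = 1.472×10^7 Pa = 14.71 MPa
anhydrite: 2950 kg/m³ × 9.81 m/s² × 465 m = 1.346×10^7 Pa = 13.46 MPa
rhyolite: 2373 kg/m³ × 9.81 m/s² × 3300 m = 7.682×10^7 Pa = 76.82 MPa
Total = 14.71 + 13.46 + 76.82 = 104.99 MPa
Pore pressure P_p = 1030 kg/m³ × 9.81 m/s² × 4515 m = 4.562×10^7 Pa = 45.62 MPa
Effective stress σ' = σ_v − P_p = 105.0 − 45.62 = 59.372 MPa = 8611.2 psi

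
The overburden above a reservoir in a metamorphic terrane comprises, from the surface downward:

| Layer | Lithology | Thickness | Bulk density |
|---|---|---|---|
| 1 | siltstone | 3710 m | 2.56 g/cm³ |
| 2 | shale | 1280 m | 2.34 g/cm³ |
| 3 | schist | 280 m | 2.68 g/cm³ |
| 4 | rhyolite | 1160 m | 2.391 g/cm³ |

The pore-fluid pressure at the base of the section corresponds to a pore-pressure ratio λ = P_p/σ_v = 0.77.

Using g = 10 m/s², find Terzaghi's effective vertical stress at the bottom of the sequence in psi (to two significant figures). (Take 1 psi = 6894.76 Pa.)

5300 psi

Overburden (lithostatic) stress σ_v:
siltstone: 2560 kg/m³ × 10 m/s² × 3710 m = 9.498×10^7 Pa = 94.98 MPa
shale: 2340 kg/m³ × 10 m/s² × 1280 m = 2.995×10^7 Pa = 29.95 MPa
schist: 2680 kg/m³ × 10 m/s² × 280 m = 7.504×10^6 Pa = 7.504 MPa
rhyolite: 2391 kg/m³ × 10 m/s² × 1160 m = 2.774×10^7 Pa = 27.74 MPa
Total = 94.98 + 29.95 + 7.504 + 27.74 = 160.17 MPa
Pore pressure P_p = λ·σ_v = 0.77 × 160.2 MPa = 123.3 MPa
Effective stress σ' = σ_v − P_p = 160.2 − 123.3 = 36.839 MPa = 5343.0 psi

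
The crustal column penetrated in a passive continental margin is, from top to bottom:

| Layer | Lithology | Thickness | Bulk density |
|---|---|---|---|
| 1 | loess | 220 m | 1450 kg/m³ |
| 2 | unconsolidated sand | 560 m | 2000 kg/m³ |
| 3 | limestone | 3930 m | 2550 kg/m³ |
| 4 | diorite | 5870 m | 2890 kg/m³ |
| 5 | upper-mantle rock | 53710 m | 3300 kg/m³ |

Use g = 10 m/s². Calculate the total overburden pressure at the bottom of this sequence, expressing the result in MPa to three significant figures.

2060 MPa

loess: 1450 kg/m³ × 10 m/s² × 220 m = 3.190×10^6 Pa = 3.190 MPa
unconsolidated sand: 2000 kg/m³ × 10 m/s² × 560 m = 1.120×10^7 Pa = 11.20 MPa
limestone: 2550 kg/m³ × 10 m/s² × 3930 m = 1.002×10^8 Pa = 100.2 MPa
diorite: 2890 kg/m³ × 10 m/s² × 5870 m = 1.696×10^8 Pa = 169.6 MPa
upper-mantle rock: 3300 kg/m³ × 10 m/s² × 53710 m = 1.772×10^9 Pa = 1772 MPa
Total = 3.190 + 11.20 + 100.2 + 169.6 + 1772 = 2056.7 MPa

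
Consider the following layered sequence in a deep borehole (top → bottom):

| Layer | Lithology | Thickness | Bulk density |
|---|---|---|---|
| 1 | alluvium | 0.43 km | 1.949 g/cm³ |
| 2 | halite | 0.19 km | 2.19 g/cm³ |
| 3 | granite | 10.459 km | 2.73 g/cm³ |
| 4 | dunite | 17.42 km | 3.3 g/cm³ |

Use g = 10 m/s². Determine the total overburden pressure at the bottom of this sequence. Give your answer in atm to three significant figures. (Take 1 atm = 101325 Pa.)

alluvium: 1949 kg/m³ × 10 m/s² × 430 m = 8.381×10^6 Pa = 82.71 atm
halite: 2190 kg/m³ × 10 m/s² × 190 m = 4.161×10^6 Pa = 41.07 atm
granite: 2730 kg/m³ × 10 m/s² × 10459 m = 2.855×10^8 Pa = 2818 atm
dunite: 3300 kg/m³ × 10 m/s² × 17420 m = 5.749×10^8 Pa = 5673 atm
Total = 82.71 + 41.07 + 2818 + 5673 = 8615.2 atm

8620 atm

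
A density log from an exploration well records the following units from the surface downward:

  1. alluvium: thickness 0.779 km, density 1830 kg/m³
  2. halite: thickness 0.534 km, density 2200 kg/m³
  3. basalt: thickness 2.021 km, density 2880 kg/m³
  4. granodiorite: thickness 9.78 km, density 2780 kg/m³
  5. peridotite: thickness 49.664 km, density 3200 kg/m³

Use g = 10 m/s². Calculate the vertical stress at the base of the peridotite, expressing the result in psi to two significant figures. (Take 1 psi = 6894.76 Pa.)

280000 psi

alluvium: 1830 kg/m³ × 10 m/s² × 779 m = 1.426×10^7 Pa = 2068 psi
halite: 2200 kg/m³ × 10 m/s² × 534 m = 1.175×10^7 Pa = 1704 psi
basalt: 2880 kg/m³ × 10 m/s² × 2021 m = 5.820×10^7 Pa = 8442 psi
granodiorite: 2780 kg/m³ × 10 m/s² × 9780 m = 2.719×10^8 Pa = 39433 psi
peridotite: 3200 kg/m³ × 10 m/s² × 49664 m = 1.589×10^9 Pa = 2.305×10^5 psi
Total = 2068 + 1704 + 8442 + 39433 + 2.305×10^5 = 2.8215×10^5 psi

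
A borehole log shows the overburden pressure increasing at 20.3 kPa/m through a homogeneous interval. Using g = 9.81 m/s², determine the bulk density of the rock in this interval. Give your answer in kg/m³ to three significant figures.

ρ = (dP/dz)/g = 20.3 kPa/m / 9.81 m/s² = 20300 Pa/m / 9.81 m/s² = 2069.3 kg/m³

2070 kg/m³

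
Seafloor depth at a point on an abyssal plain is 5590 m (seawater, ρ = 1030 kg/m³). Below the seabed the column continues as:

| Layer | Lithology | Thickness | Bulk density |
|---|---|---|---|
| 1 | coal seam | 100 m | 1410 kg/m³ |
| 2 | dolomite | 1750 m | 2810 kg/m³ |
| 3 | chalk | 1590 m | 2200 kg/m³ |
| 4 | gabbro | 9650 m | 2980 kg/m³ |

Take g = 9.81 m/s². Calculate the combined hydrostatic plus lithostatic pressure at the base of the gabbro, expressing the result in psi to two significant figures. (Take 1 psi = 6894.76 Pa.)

seawater: 1030 kg/m³ × 9.81 m/s² × 5590 m = 5.648×10^7 Pa = 8192 psi
coal seam: 1410 kg/m³ × 9.81 m/s² × 100 m = 1.383×10^6 Pa = 200.6 psi
dolomite: 2810 kg/m³ × 9.81 m/s² × 1750 m = 4.824×10^7 Pa = 6997 psi
chalk: 2200 kg/m³ × 9.81 m/s² × 1590 m = 3.432×10^7 Pa = 4977 psi
gabbro: 2980 kg/m³ × 9.81 m/s² × 9650 m = 2.821×10^8 Pa = 40916 psi
Total = 8192 + 200.6 + 6997 + 4977 + 40916 = 61283 psi

61000 psi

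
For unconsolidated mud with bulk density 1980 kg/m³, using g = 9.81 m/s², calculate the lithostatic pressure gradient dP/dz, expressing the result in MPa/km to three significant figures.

19.4 MPa/km

dP/dz = ρg = 1980 kg/m³ × 9.81 m/s² = 19424 Pa/m
= 19424 Pa/m × (1 MPa/km / 1000.0 Pa/m) = 19.424 MPa/km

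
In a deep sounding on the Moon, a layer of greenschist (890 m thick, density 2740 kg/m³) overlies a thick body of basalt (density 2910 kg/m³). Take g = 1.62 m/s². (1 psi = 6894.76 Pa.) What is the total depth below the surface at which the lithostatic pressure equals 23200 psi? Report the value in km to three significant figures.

Pressure at base of upper layers: 2740×1.62×890 = 3.951×10^6 Pa = 573.0 psi
Remaining pressure to be supplied by basalt: 1.600×10^8 − 3.951×10^6 = 1.560×10^8 Pa
Additional depth in basalt = 1.560×10^8 Pa / (2910 kg/m³ × 1.62 m/s²) = 33093 m
Total depth = 890 m + 33093 m = 33983 m
= 33.983 km

34.0 km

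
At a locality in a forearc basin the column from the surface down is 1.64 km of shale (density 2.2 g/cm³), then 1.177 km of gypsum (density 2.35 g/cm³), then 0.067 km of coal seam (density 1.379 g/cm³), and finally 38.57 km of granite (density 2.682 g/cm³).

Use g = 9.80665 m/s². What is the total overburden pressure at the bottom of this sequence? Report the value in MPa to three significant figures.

1080 MPa

shale: 2200 kg/m³ × 9.80665 m/s² × 1640 m = 3.538×10^7 Pa = 35.38 MPa
gypsum: 2350 kg/m³ × 9.80665 m/s² × 1177 m = 2.712×10^7 Pa = 27.12 MPa
coal seam: 1379 kg/m³ × 9.80665 m/s² × 67 m = 9.061×10^5 Pa = 0.9061 MPa
granite: 2682 kg/m³ × 9.80665 m/s² × 38570 m = 1.014×10^9 Pa = 1014 MPa
Total = 35.38 + 27.12 + 0.9061 + 1014 = 1077.9 MPa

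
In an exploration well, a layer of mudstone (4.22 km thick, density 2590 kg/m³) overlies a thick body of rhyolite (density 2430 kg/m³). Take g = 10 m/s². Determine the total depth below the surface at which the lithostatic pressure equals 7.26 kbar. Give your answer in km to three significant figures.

29.6 km

Pressure at base of upper layers: 2590×10×4220 = 1.093×10^8 Pa = 1.093 kbar
Remaining pressure to be supplied by rhyolite: 7.260×10^8 − 1.093×10^8 = 6.167×10^8 Pa
Additional depth in rhyolite = 6.167×10^8 Pa / (2430 kg/m³ × 10 m/s²) = 25379 m
Total depth = 4220 m + 25379 m = 29599 m
= 29.599 km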